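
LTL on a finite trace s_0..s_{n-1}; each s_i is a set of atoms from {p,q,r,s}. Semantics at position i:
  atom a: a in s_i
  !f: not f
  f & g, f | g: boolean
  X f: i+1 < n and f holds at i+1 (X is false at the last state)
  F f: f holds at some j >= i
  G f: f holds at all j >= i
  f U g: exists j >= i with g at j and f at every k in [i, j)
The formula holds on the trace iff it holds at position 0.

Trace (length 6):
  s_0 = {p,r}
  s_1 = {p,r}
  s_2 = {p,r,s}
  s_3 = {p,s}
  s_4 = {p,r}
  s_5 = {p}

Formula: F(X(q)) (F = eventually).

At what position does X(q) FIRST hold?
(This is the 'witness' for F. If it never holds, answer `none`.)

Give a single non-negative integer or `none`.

Answer: none

Derivation:
s_0={p,r}: X(q)=False q=False
s_1={p,r}: X(q)=False q=False
s_2={p,r,s}: X(q)=False q=False
s_3={p,s}: X(q)=False q=False
s_4={p,r}: X(q)=False q=False
s_5={p}: X(q)=False q=False
F(X(q)) does not hold (no witness exists).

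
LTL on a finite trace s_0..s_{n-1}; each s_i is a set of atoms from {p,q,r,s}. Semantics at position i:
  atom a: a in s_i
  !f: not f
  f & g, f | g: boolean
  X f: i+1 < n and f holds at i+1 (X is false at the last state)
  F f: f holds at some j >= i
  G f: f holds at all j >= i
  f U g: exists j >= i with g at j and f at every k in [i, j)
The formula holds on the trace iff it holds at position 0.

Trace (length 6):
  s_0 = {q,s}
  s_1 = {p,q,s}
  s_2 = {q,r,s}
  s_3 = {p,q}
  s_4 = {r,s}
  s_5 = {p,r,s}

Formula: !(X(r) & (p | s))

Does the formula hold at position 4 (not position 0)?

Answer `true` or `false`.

Answer: false

Derivation:
s_0={q,s}: !(X(r) & (p | s))=True (X(r) & (p | s))=False X(r)=False r=False (p | s)=True p=False s=True
s_1={p,q,s}: !(X(r) & (p | s))=False (X(r) & (p | s))=True X(r)=True r=False (p | s)=True p=True s=True
s_2={q,r,s}: !(X(r) & (p | s))=True (X(r) & (p | s))=False X(r)=False r=True (p | s)=True p=False s=True
s_3={p,q}: !(X(r) & (p | s))=False (X(r) & (p | s))=True X(r)=True r=False (p | s)=True p=True s=False
s_4={r,s}: !(X(r) & (p | s))=False (X(r) & (p | s))=True X(r)=True r=True (p | s)=True p=False s=True
s_5={p,r,s}: !(X(r) & (p | s))=True (X(r) & (p | s))=False X(r)=False r=True (p | s)=True p=True s=True
Evaluating at position 4: result = False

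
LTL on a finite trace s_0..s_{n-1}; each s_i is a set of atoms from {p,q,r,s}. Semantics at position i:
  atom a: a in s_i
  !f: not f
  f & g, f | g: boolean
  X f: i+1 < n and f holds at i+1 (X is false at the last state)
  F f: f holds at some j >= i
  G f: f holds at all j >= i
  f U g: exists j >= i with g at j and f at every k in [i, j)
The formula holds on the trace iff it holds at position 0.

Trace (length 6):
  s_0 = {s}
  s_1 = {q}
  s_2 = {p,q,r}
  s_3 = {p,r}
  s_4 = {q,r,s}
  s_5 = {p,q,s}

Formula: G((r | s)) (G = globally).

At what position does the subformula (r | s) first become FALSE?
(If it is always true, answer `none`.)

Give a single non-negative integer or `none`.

s_0={s}: (r | s)=True r=False s=True
s_1={q}: (r | s)=False r=False s=False
s_2={p,q,r}: (r | s)=True r=True s=False
s_3={p,r}: (r | s)=True r=True s=False
s_4={q,r,s}: (r | s)=True r=True s=True
s_5={p,q,s}: (r | s)=True r=False s=True
G((r | s)) holds globally = False
First violation at position 1.

Answer: 1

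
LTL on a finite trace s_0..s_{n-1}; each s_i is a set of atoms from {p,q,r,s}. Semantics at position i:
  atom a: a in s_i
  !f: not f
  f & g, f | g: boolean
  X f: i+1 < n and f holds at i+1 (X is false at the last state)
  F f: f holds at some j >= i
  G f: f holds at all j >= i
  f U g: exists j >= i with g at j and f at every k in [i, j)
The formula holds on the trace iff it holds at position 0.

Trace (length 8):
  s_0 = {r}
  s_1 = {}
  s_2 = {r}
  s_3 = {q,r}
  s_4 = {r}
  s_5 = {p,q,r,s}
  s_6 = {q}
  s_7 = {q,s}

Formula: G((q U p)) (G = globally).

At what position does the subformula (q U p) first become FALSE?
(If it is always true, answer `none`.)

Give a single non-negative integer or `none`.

Answer: 0

Derivation:
s_0={r}: (q U p)=False q=False p=False
s_1={}: (q U p)=False q=False p=False
s_2={r}: (q U p)=False q=False p=False
s_3={q,r}: (q U p)=False q=True p=False
s_4={r}: (q U p)=False q=False p=False
s_5={p,q,r,s}: (q U p)=True q=True p=True
s_6={q}: (q U p)=False q=True p=False
s_7={q,s}: (q U p)=False q=True p=False
G((q U p)) holds globally = False
First violation at position 0.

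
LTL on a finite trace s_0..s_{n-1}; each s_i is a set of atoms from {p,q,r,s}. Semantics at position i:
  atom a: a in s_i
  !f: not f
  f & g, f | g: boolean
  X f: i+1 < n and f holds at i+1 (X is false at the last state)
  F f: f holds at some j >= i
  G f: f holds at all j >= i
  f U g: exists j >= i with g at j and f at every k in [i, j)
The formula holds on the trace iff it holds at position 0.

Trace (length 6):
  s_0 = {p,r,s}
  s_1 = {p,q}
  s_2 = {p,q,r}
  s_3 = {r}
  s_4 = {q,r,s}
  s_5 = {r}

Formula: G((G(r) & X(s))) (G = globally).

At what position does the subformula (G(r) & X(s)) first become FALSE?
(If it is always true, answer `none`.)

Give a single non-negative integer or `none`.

s_0={p,r,s}: (G(r) & X(s))=False G(r)=False r=True X(s)=False s=True
s_1={p,q}: (G(r) & X(s))=False G(r)=False r=False X(s)=False s=False
s_2={p,q,r}: (G(r) & X(s))=False G(r)=True r=True X(s)=False s=False
s_3={r}: (G(r) & X(s))=True G(r)=True r=True X(s)=True s=False
s_4={q,r,s}: (G(r) & X(s))=False G(r)=True r=True X(s)=False s=True
s_5={r}: (G(r) & X(s))=False G(r)=True r=True X(s)=False s=False
G((G(r) & X(s))) holds globally = False
First violation at position 0.

Answer: 0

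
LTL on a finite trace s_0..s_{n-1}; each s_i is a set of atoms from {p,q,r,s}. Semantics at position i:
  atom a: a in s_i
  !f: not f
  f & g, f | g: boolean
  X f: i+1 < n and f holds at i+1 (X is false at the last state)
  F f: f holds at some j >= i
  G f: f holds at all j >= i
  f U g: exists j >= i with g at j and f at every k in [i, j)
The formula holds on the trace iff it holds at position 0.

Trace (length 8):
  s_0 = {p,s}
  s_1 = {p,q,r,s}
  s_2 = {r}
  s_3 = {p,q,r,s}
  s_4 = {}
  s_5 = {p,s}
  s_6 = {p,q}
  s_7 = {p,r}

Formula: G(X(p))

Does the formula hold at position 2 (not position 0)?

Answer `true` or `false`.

Answer: false

Derivation:
s_0={p,s}: G(X(p))=False X(p)=True p=True
s_1={p,q,r,s}: G(X(p))=False X(p)=False p=True
s_2={r}: G(X(p))=False X(p)=True p=False
s_3={p,q,r,s}: G(X(p))=False X(p)=False p=True
s_4={}: G(X(p))=False X(p)=True p=False
s_5={p,s}: G(X(p))=False X(p)=True p=True
s_6={p,q}: G(X(p))=False X(p)=True p=True
s_7={p,r}: G(X(p))=False X(p)=False p=True
Evaluating at position 2: result = False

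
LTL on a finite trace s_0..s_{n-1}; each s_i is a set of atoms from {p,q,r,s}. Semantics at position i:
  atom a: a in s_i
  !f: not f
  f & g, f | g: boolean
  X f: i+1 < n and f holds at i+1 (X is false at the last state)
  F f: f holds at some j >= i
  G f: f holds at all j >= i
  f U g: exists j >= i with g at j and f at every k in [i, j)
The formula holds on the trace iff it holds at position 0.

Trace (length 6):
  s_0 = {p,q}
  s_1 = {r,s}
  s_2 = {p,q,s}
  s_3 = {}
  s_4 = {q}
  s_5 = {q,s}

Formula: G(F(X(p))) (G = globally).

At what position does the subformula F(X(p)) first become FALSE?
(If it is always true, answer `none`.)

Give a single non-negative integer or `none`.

s_0={p,q}: F(X(p))=True X(p)=False p=True
s_1={r,s}: F(X(p))=True X(p)=True p=False
s_2={p,q,s}: F(X(p))=False X(p)=False p=True
s_3={}: F(X(p))=False X(p)=False p=False
s_4={q}: F(X(p))=False X(p)=False p=False
s_5={q,s}: F(X(p))=False X(p)=False p=False
G(F(X(p))) holds globally = False
First violation at position 2.

Answer: 2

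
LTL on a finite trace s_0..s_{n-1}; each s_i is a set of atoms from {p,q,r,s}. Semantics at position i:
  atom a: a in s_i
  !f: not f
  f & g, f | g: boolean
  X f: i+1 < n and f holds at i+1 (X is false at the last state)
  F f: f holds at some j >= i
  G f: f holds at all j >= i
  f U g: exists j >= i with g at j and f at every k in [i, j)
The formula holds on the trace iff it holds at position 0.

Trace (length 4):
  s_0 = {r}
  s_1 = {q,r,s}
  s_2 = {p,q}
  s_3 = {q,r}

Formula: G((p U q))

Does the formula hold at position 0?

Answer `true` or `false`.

s_0={r}: G((p U q))=False (p U q)=False p=False q=False
s_1={q,r,s}: G((p U q))=True (p U q)=True p=False q=True
s_2={p,q}: G((p U q))=True (p U q)=True p=True q=True
s_3={q,r}: G((p U q))=True (p U q)=True p=False q=True

Answer: false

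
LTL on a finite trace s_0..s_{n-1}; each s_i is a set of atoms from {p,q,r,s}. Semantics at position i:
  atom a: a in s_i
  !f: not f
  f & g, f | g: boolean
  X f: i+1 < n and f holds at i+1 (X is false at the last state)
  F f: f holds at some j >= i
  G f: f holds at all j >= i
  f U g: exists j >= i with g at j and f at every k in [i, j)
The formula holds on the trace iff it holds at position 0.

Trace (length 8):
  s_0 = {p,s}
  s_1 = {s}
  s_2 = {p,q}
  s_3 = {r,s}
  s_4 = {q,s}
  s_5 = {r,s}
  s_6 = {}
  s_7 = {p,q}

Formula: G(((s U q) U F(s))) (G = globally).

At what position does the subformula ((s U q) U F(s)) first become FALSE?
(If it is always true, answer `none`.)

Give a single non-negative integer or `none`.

Answer: 6

Derivation:
s_0={p,s}: ((s U q) U F(s))=True (s U q)=True s=True q=False F(s)=True
s_1={s}: ((s U q) U F(s))=True (s U q)=True s=True q=False F(s)=True
s_2={p,q}: ((s U q) U F(s))=True (s U q)=True s=False q=True F(s)=True
s_3={r,s}: ((s U q) U F(s))=True (s U q)=True s=True q=False F(s)=True
s_4={q,s}: ((s U q) U F(s))=True (s U q)=True s=True q=True F(s)=True
s_5={r,s}: ((s U q) U F(s))=True (s U q)=False s=True q=False F(s)=True
s_6={}: ((s U q) U F(s))=False (s U q)=False s=False q=False F(s)=False
s_7={p,q}: ((s U q) U F(s))=False (s U q)=True s=False q=True F(s)=False
G(((s U q) U F(s))) holds globally = False
First violation at position 6.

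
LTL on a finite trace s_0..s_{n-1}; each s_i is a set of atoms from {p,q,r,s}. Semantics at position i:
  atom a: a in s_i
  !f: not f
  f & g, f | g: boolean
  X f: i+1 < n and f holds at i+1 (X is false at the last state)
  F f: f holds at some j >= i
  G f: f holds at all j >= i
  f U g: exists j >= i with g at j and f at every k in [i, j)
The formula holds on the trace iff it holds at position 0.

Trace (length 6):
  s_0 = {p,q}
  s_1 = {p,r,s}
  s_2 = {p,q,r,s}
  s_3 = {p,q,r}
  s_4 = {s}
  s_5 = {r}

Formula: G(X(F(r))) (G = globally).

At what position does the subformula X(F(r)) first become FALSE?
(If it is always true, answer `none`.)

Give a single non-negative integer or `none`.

Answer: 5

Derivation:
s_0={p,q}: X(F(r))=True F(r)=True r=False
s_1={p,r,s}: X(F(r))=True F(r)=True r=True
s_2={p,q,r,s}: X(F(r))=True F(r)=True r=True
s_3={p,q,r}: X(F(r))=True F(r)=True r=True
s_4={s}: X(F(r))=True F(r)=True r=False
s_5={r}: X(F(r))=False F(r)=True r=True
G(X(F(r))) holds globally = False
First violation at position 5.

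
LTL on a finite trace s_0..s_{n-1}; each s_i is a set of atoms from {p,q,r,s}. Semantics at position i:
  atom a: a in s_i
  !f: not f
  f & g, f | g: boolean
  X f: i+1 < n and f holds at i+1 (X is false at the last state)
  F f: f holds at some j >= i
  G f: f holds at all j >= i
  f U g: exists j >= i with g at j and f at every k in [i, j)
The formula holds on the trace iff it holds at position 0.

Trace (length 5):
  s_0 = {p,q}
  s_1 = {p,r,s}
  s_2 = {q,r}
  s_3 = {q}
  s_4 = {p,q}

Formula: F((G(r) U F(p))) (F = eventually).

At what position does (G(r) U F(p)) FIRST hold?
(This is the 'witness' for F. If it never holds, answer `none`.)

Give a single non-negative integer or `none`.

s_0={p,q}: (G(r) U F(p))=True G(r)=False r=False F(p)=True p=True
s_1={p,r,s}: (G(r) U F(p))=True G(r)=False r=True F(p)=True p=True
s_2={q,r}: (G(r) U F(p))=True G(r)=False r=True F(p)=True p=False
s_3={q}: (G(r) U F(p))=True G(r)=False r=False F(p)=True p=False
s_4={p,q}: (G(r) U F(p))=True G(r)=False r=False F(p)=True p=True
F((G(r) U F(p))) holds; first witness at position 0.

Answer: 0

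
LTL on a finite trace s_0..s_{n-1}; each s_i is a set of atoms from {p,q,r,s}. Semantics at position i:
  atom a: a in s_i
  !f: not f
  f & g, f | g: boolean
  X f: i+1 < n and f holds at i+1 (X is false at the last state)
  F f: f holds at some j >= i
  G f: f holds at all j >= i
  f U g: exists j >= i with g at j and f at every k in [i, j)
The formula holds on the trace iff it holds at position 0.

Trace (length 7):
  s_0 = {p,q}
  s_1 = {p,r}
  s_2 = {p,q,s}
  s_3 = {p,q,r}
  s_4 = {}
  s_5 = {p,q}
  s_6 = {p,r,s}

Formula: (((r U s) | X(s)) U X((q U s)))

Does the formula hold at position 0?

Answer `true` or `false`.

s_0={p,q}: (((r U s) | X(s)) U X((q U s)))=False ((r U s) | X(s))=False (r U s)=False r=False s=False X(s)=False X((q U s))=False (q U s)=False q=True
s_1={p,r}: (((r U s) | X(s)) U X((q U s)))=True ((r U s) | X(s))=True (r U s)=True r=True s=False X(s)=True X((q U s))=True (q U s)=False q=False
s_2={p,q,s}: (((r U s) | X(s)) U X((q U s)))=False ((r U s) | X(s))=True (r U s)=True r=False s=True X(s)=False X((q U s))=False (q U s)=True q=True
s_3={p,q,r}: (((r U s) | X(s)) U X((q U s)))=False ((r U s) | X(s))=False (r U s)=False r=True s=False X(s)=False X((q U s))=False (q U s)=False q=True
s_4={}: (((r U s) | X(s)) U X((q U s)))=True ((r U s) | X(s))=False (r U s)=False r=False s=False X(s)=False X((q U s))=True (q U s)=False q=False
s_5={p,q}: (((r U s) | X(s)) U X((q U s)))=True ((r U s) | X(s))=True (r U s)=False r=False s=False X(s)=True X((q U s))=True (q U s)=True q=True
s_6={p,r,s}: (((r U s) | X(s)) U X((q U s)))=False ((r U s) | X(s))=True (r U s)=True r=True s=True X(s)=False X((q U s))=False (q U s)=True q=False

Answer: false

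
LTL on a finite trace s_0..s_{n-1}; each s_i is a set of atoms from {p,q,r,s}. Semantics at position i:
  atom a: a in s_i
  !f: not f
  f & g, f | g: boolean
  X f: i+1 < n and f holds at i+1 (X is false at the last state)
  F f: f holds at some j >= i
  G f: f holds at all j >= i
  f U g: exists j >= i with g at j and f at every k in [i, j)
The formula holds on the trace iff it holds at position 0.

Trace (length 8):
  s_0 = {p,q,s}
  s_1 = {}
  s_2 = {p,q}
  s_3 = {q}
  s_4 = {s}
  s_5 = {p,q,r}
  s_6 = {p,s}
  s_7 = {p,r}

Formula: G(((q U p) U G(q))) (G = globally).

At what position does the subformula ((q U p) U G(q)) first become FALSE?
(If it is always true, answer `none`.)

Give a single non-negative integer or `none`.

s_0={p,q,s}: ((q U p) U G(q))=False (q U p)=True q=True p=True G(q)=False
s_1={}: ((q U p) U G(q))=False (q U p)=False q=False p=False G(q)=False
s_2={p,q}: ((q U p) U G(q))=False (q U p)=True q=True p=True G(q)=False
s_3={q}: ((q U p) U G(q))=False (q U p)=False q=True p=False G(q)=False
s_4={s}: ((q U p) U G(q))=False (q U p)=False q=False p=False G(q)=False
s_5={p,q,r}: ((q U p) U G(q))=False (q U p)=True q=True p=True G(q)=False
s_6={p,s}: ((q U p) U G(q))=False (q U p)=True q=False p=True G(q)=False
s_7={p,r}: ((q U p) U G(q))=False (q U p)=True q=False p=True G(q)=False
G(((q U p) U G(q))) holds globally = False
First violation at position 0.

Answer: 0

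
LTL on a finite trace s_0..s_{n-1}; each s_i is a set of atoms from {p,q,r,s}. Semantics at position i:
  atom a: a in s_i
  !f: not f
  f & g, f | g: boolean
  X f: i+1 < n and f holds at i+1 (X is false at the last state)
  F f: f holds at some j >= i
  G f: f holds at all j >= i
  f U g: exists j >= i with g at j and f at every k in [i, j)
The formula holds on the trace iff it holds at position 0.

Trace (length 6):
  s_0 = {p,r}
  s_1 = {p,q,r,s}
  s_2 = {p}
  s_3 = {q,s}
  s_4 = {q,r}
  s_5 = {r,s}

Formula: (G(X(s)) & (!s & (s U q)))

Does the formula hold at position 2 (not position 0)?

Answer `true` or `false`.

Answer: false

Derivation:
s_0={p,r}: (G(X(s)) & (!s & (s U q)))=False G(X(s))=False X(s)=True s=False (!s & (s U q))=False !s=True (s U q)=False q=False
s_1={p,q,r,s}: (G(X(s)) & (!s & (s U q)))=False G(X(s))=False X(s)=False s=True (!s & (s U q))=False !s=False (s U q)=True q=True
s_2={p}: (G(X(s)) & (!s & (s U q)))=False G(X(s))=False X(s)=True s=False (!s & (s U q))=False !s=True (s U q)=False q=False
s_3={q,s}: (G(X(s)) & (!s & (s U q)))=False G(X(s))=False X(s)=False s=True (!s & (s U q))=False !s=False (s U q)=True q=True
s_4={q,r}: (G(X(s)) & (!s & (s U q)))=False G(X(s))=False X(s)=True s=False (!s & (s U q))=True !s=True (s U q)=True q=True
s_5={r,s}: (G(X(s)) & (!s & (s U q)))=False G(X(s))=False X(s)=False s=True (!s & (s U q))=False !s=False (s U q)=False q=False
Evaluating at position 2: result = False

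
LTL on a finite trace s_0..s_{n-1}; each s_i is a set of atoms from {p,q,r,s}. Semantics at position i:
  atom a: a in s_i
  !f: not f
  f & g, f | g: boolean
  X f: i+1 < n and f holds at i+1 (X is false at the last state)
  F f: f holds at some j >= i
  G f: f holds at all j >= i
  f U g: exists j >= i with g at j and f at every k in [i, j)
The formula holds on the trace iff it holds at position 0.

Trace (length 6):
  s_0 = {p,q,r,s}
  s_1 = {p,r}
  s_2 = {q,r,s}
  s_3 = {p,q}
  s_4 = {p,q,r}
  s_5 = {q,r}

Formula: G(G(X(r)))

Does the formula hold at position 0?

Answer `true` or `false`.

Answer: false

Derivation:
s_0={p,q,r,s}: G(G(X(r)))=False G(X(r))=False X(r)=True r=True
s_1={p,r}: G(G(X(r)))=False G(X(r))=False X(r)=True r=True
s_2={q,r,s}: G(G(X(r)))=False G(X(r))=False X(r)=False r=True
s_3={p,q}: G(G(X(r)))=False G(X(r))=False X(r)=True r=False
s_4={p,q,r}: G(G(X(r)))=False G(X(r))=False X(r)=True r=True
s_5={q,r}: G(G(X(r)))=False G(X(r))=False X(r)=False r=True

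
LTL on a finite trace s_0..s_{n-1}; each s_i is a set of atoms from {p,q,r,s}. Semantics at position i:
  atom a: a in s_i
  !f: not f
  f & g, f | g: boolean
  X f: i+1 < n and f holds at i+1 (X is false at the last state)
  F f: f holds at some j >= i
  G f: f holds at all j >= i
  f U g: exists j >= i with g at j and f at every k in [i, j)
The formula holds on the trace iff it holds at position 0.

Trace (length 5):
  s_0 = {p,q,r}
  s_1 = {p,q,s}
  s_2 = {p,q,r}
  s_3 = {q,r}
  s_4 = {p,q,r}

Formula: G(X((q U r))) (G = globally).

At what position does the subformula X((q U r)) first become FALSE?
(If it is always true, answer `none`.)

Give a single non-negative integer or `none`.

s_0={p,q,r}: X((q U r))=True (q U r)=True q=True r=True
s_1={p,q,s}: X((q U r))=True (q U r)=True q=True r=False
s_2={p,q,r}: X((q U r))=True (q U r)=True q=True r=True
s_3={q,r}: X((q U r))=True (q U r)=True q=True r=True
s_4={p,q,r}: X((q U r))=False (q U r)=True q=True r=True
G(X((q U r))) holds globally = False
First violation at position 4.

Answer: 4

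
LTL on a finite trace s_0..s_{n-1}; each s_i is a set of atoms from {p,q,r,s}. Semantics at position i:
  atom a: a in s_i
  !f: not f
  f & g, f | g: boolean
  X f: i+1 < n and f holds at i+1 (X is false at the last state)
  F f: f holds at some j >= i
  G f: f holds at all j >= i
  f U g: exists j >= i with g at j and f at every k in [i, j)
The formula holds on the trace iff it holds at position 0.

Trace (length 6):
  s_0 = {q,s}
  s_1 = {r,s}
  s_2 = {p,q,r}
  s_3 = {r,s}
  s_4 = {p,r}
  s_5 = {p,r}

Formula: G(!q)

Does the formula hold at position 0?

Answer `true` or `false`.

Answer: false

Derivation:
s_0={q,s}: G(!q)=False !q=False q=True
s_1={r,s}: G(!q)=False !q=True q=False
s_2={p,q,r}: G(!q)=False !q=False q=True
s_3={r,s}: G(!q)=True !q=True q=False
s_4={p,r}: G(!q)=True !q=True q=False
s_5={p,r}: G(!q)=True !q=True q=False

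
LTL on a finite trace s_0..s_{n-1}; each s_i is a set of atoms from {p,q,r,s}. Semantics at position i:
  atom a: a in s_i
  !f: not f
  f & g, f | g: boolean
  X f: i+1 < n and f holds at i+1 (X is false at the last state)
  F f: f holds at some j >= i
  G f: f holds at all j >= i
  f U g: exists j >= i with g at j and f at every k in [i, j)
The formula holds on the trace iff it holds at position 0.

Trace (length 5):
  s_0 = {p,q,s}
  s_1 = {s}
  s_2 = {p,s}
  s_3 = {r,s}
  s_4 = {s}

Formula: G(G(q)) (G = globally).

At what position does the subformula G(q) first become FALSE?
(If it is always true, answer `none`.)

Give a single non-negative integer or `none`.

Answer: 0

Derivation:
s_0={p,q,s}: G(q)=False q=True
s_1={s}: G(q)=False q=False
s_2={p,s}: G(q)=False q=False
s_3={r,s}: G(q)=False q=False
s_4={s}: G(q)=False q=False
G(G(q)) holds globally = False
First violation at position 0.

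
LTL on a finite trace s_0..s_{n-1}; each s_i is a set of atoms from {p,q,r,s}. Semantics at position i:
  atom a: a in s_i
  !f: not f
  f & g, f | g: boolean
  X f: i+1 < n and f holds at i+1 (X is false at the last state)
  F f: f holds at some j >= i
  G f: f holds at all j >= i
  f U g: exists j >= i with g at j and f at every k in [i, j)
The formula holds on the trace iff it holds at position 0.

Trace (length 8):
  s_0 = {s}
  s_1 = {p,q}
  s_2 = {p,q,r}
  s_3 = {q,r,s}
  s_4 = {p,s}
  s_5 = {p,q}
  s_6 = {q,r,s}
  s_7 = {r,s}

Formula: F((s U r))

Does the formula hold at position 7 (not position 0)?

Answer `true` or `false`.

s_0={s}: F((s U r))=True (s U r)=False s=True r=False
s_1={p,q}: F((s U r))=True (s U r)=False s=False r=False
s_2={p,q,r}: F((s U r))=True (s U r)=True s=False r=True
s_3={q,r,s}: F((s U r))=True (s U r)=True s=True r=True
s_4={p,s}: F((s U r))=True (s U r)=False s=True r=False
s_5={p,q}: F((s U r))=True (s U r)=False s=False r=False
s_6={q,r,s}: F((s U r))=True (s U r)=True s=True r=True
s_7={r,s}: F((s U r))=True (s U r)=True s=True r=True
Evaluating at position 7: result = True

Answer: true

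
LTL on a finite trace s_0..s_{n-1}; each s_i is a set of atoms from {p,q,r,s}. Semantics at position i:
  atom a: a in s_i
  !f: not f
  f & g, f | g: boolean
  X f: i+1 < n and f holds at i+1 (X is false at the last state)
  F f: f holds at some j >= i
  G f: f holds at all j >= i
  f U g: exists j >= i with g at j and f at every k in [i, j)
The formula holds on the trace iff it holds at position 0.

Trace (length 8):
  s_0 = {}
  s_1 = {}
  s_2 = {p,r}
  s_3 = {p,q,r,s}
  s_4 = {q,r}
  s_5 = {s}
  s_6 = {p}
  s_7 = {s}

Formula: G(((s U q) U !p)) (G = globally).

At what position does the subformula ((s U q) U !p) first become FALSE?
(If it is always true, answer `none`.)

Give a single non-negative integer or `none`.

s_0={}: ((s U q) U !p)=True (s U q)=False s=False q=False !p=True p=False
s_1={}: ((s U q) U !p)=True (s U q)=False s=False q=False !p=True p=False
s_2={p,r}: ((s U q) U !p)=False (s U q)=False s=False q=False !p=False p=True
s_3={p,q,r,s}: ((s U q) U !p)=True (s U q)=True s=True q=True !p=False p=True
s_4={q,r}: ((s U q) U !p)=True (s U q)=True s=False q=True !p=True p=False
s_5={s}: ((s U q) U !p)=True (s U q)=False s=True q=False !p=True p=False
s_6={p}: ((s U q) U !p)=False (s U q)=False s=False q=False !p=False p=True
s_7={s}: ((s U q) U !p)=True (s U q)=False s=True q=False !p=True p=False
G(((s U q) U !p)) holds globally = False
First violation at position 2.

Answer: 2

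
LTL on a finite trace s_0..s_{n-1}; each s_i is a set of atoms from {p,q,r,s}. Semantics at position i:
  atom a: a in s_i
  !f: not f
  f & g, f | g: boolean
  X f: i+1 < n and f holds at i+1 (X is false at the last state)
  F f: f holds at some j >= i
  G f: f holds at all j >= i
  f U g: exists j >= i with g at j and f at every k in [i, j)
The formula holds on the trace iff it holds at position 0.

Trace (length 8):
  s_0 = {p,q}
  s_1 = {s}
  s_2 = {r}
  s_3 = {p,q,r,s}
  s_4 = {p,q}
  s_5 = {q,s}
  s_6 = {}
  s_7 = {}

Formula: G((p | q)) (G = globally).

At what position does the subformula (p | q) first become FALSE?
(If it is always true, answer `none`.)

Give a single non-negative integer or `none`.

s_0={p,q}: (p | q)=True p=True q=True
s_1={s}: (p | q)=False p=False q=False
s_2={r}: (p | q)=False p=False q=False
s_3={p,q,r,s}: (p | q)=True p=True q=True
s_4={p,q}: (p | q)=True p=True q=True
s_5={q,s}: (p | q)=True p=False q=True
s_6={}: (p | q)=False p=False q=False
s_7={}: (p | q)=False p=False q=False
G((p | q)) holds globally = False
First violation at position 1.

Answer: 1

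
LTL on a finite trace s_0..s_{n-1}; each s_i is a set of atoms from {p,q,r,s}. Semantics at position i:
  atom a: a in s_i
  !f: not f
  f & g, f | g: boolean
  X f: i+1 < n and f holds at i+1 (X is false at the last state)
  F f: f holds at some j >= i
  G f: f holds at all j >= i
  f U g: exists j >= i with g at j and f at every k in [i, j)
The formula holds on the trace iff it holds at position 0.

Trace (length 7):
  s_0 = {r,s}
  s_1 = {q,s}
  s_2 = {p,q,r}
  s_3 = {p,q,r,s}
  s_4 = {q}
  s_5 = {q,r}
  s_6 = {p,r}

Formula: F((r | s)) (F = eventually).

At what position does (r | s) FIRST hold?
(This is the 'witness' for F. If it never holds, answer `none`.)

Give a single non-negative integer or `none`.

s_0={r,s}: (r | s)=True r=True s=True
s_1={q,s}: (r | s)=True r=False s=True
s_2={p,q,r}: (r | s)=True r=True s=False
s_3={p,q,r,s}: (r | s)=True r=True s=True
s_4={q}: (r | s)=False r=False s=False
s_5={q,r}: (r | s)=True r=True s=False
s_6={p,r}: (r | s)=True r=True s=False
F((r | s)) holds; first witness at position 0.

Answer: 0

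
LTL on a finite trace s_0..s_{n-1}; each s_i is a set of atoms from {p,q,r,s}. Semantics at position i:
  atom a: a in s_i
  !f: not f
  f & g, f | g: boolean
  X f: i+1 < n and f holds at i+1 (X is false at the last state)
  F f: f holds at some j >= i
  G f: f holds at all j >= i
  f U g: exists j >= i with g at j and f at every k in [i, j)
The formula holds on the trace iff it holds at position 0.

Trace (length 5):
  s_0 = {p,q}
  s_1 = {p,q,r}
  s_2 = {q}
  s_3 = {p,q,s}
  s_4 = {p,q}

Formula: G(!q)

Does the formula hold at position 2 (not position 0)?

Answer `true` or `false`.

s_0={p,q}: G(!q)=False !q=False q=True
s_1={p,q,r}: G(!q)=False !q=False q=True
s_2={q}: G(!q)=False !q=False q=True
s_3={p,q,s}: G(!q)=False !q=False q=True
s_4={p,q}: G(!q)=False !q=False q=True
Evaluating at position 2: result = False

Answer: false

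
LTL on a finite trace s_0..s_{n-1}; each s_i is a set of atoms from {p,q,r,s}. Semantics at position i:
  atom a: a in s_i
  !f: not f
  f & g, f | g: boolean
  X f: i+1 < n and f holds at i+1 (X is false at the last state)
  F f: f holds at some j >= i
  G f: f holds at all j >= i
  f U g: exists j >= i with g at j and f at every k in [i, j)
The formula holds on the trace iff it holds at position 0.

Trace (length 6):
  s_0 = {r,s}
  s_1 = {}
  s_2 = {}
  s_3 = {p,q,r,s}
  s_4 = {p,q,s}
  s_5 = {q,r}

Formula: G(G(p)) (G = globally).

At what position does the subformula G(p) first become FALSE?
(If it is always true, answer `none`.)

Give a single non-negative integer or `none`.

s_0={r,s}: G(p)=False p=False
s_1={}: G(p)=False p=False
s_2={}: G(p)=False p=False
s_3={p,q,r,s}: G(p)=False p=True
s_4={p,q,s}: G(p)=False p=True
s_5={q,r}: G(p)=False p=False
G(G(p)) holds globally = False
First violation at position 0.

Answer: 0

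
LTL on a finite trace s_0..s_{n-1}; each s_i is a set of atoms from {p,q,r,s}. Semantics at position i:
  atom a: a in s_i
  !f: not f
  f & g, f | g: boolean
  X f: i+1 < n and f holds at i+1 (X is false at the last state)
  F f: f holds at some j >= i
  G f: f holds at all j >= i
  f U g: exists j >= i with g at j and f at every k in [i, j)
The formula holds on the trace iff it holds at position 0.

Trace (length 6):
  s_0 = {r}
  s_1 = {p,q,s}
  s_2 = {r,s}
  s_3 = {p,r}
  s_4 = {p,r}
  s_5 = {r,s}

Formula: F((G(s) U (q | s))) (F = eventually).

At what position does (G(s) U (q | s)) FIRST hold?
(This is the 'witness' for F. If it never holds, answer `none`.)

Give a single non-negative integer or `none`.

Answer: 1

Derivation:
s_0={r}: (G(s) U (q | s))=False G(s)=False s=False (q | s)=False q=False
s_1={p,q,s}: (G(s) U (q | s))=True G(s)=False s=True (q | s)=True q=True
s_2={r,s}: (G(s) U (q | s))=True G(s)=False s=True (q | s)=True q=False
s_3={p,r}: (G(s) U (q | s))=False G(s)=False s=False (q | s)=False q=False
s_4={p,r}: (G(s) U (q | s))=False G(s)=False s=False (q | s)=False q=False
s_5={r,s}: (G(s) U (q | s))=True G(s)=True s=True (q | s)=True q=False
F((G(s) U (q | s))) holds; first witness at position 1.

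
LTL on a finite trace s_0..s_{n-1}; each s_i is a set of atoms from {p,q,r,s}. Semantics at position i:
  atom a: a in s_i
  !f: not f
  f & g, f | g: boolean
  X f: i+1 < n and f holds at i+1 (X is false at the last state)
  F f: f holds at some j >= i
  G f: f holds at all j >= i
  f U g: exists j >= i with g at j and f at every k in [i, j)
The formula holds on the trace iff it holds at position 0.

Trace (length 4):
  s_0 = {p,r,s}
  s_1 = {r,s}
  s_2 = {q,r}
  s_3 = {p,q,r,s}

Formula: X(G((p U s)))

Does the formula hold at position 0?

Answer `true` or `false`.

Answer: false

Derivation:
s_0={p,r,s}: X(G((p U s)))=False G((p U s))=False (p U s)=True p=True s=True
s_1={r,s}: X(G((p U s)))=False G((p U s))=False (p U s)=True p=False s=True
s_2={q,r}: X(G((p U s)))=True G((p U s))=False (p U s)=False p=False s=False
s_3={p,q,r,s}: X(G((p U s)))=False G((p U s))=True (p U s)=True p=True s=True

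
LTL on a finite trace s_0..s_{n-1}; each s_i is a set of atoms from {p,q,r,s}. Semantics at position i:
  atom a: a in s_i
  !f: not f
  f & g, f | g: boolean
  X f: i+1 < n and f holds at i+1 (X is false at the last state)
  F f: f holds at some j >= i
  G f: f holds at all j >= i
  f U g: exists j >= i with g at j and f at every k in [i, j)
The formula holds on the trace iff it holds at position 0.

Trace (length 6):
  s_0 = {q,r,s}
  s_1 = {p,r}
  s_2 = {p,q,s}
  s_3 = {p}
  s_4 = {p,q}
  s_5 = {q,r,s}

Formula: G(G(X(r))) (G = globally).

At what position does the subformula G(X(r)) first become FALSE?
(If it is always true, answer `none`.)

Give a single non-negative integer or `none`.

Answer: 0

Derivation:
s_0={q,r,s}: G(X(r))=False X(r)=True r=True
s_1={p,r}: G(X(r))=False X(r)=False r=True
s_2={p,q,s}: G(X(r))=False X(r)=False r=False
s_3={p}: G(X(r))=False X(r)=False r=False
s_4={p,q}: G(X(r))=False X(r)=True r=False
s_5={q,r,s}: G(X(r))=False X(r)=False r=True
G(G(X(r))) holds globally = False
First violation at position 0.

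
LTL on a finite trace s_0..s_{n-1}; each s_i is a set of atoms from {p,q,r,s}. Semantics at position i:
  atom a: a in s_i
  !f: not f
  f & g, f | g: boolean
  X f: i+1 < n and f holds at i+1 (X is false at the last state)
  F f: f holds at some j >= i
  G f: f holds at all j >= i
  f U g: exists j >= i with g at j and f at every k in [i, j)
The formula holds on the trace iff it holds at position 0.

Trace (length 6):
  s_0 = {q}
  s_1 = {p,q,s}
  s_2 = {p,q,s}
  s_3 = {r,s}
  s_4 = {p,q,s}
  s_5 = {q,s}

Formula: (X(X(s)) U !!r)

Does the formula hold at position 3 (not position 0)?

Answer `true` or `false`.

Answer: true

Derivation:
s_0={q}: (X(X(s)) U !!r)=True X(X(s))=True X(s)=True s=False !!r=False !r=True r=False
s_1={p,q,s}: (X(X(s)) U !!r)=True X(X(s))=True X(s)=True s=True !!r=False !r=True r=False
s_2={p,q,s}: (X(X(s)) U !!r)=True X(X(s))=True X(s)=True s=True !!r=False !r=True r=False
s_3={r,s}: (X(X(s)) U !!r)=True X(X(s))=True X(s)=True s=True !!r=True !r=False r=True
s_4={p,q,s}: (X(X(s)) U !!r)=False X(X(s))=False X(s)=True s=True !!r=False !r=True r=False
s_5={q,s}: (X(X(s)) U !!r)=False X(X(s))=False X(s)=False s=True !!r=False !r=True r=False
Evaluating at position 3: result = True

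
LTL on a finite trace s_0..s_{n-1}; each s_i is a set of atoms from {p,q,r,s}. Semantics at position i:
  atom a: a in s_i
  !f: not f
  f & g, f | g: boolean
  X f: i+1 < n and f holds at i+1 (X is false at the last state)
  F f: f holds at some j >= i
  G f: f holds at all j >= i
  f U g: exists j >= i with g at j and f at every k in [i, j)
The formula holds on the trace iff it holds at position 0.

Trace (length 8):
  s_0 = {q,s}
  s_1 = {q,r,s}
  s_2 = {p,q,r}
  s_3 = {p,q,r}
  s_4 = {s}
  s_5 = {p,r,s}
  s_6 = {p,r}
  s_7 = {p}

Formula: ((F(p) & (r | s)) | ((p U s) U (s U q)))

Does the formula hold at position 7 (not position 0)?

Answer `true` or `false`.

Answer: false

Derivation:
s_0={q,s}: ((F(p) & (r | s)) | ((p U s) U (s U q)))=True (F(p) & (r | s))=True F(p)=True p=False (r | s)=True r=False s=True ((p U s) U (s U q))=True (p U s)=True (s U q)=True q=True
s_1={q,r,s}: ((F(p) & (r | s)) | ((p U s) U (s U q)))=True (F(p) & (r | s))=True F(p)=True p=False (r | s)=True r=True s=True ((p U s) U (s U q))=True (p U s)=True (s U q)=True q=True
s_2={p,q,r}: ((F(p) & (r | s)) | ((p U s) U (s U q)))=True (F(p) & (r | s))=True F(p)=True p=True (r | s)=True r=True s=False ((p U s) U (s U q))=True (p U s)=True (s U q)=True q=True
s_3={p,q,r}: ((F(p) & (r | s)) | ((p U s) U (s U q)))=True (F(p) & (r | s))=True F(p)=True p=True (r | s)=True r=True s=False ((p U s) U (s U q))=True (p U s)=True (s U q)=True q=True
s_4={s}: ((F(p) & (r | s)) | ((p U s) U (s U q)))=True (F(p) & (r | s))=True F(p)=True p=False (r | s)=True r=False s=True ((p U s) U (s U q))=False (p U s)=True (s U q)=False q=False
s_5={p,r,s}: ((F(p) & (r | s)) | ((p U s) U (s U q)))=True (F(p) & (r | s))=True F(p)=True p=True (r | s)=True r=True s=True ((p U s) U (s U q))=False (p U s)=True (s U q)=False q=False
s_6={p,r}: ((F(p) & (r | s)) | ((p U s) U (s U q)))=True (F(p) & (r | s))=True F(p)=True p=True (r | s)=True r=True s=False ((p U s) U (s U q))=False (p U s)=False (s U q)=False q=False
s_7={p}: ((F(p) & (r | s)) | ((p U s) U (s U q)))=False (F(p) & (r | s))=False F(p)=True p=True (r | s)=False r=False s=False ((p U s) U (s U q))=False (p U s)=False (s U q)=False q=False
Evaluating at position 7: result = False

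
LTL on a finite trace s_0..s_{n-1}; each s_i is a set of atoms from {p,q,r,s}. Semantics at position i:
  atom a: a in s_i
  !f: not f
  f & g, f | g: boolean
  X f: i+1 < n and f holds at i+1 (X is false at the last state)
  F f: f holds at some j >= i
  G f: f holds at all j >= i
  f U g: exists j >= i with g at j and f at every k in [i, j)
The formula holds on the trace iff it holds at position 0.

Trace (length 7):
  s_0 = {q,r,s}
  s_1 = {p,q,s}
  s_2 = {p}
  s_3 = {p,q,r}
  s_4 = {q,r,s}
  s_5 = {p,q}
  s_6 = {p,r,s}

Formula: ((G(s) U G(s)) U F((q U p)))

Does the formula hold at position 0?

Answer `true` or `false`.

s_0={q,r,s}: ((G(s) U G(s)) U F((q U p)))=True (G(s) U G(s))=False G(s)=False s=True F((q U p))=True (q U p)=True q=True p=False
s_1={p,q,s}: ((G(s) U G(s)) U F((q U p)))=True (G(s) U G(s))=False G(s)=False s=True F((q U p))=True (q U p)=True q=True p=True
s_2={p}: ((G(s) U G(s)) U F((q U p)))=True (G(s) U G(s))=False G(s)=False s=False F((q U p))=True (q U p)=True q=False p=True
s_3={p,q,r}: ((G(s) U G(s)) U F((q U p)))=True (G(s) U G(s))=False G(s)=False s=False F((q U p))=True (q U p)=True q=True p=True
s_4={q,r,s}: ((G(s) U G(s)) U F((q U p)))=True (G(s) U G(s))=False G(s)=False s=True F((q U p))=True (q U p)=True q=True p=False
s_5={p,q}: ((G(s) U G(s)) U F((q U p)))=True (G(s) U G(s))=False G(s)=False s=False F((q U p))=True (q U p)=True q=True p=True
s_6={p,r,s}: ((G(s) U G(s)) U F((q U p)))=True (G(s) U G(s))=True G(s)=True s=True F((q U p))=True (q U p)=True q=False p=True

Answer: true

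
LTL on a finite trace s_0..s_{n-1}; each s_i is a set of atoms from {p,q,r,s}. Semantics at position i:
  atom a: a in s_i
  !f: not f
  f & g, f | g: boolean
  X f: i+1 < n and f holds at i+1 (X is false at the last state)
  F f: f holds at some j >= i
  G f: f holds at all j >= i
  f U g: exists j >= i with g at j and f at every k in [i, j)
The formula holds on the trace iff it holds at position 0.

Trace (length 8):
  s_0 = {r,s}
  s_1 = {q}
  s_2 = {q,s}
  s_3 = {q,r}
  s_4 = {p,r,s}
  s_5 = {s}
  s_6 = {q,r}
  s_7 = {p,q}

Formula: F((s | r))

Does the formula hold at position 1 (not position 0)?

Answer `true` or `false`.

Answer: true

Derivation:
s_0={r,s}: F((s | r))=True (s | r)=True s=True r=True
s_1={q}: F((s | r))=True (s | r)=False s=False r=False
s_2={q,s}: F((s | r))=True (s | r)=True s=True r=False
s_3={q,r}: F((s | r))=True (s | r)=True s=False r=True
s_4={p,r,s}: F((s | r))=True (s | r)=True s=True r=True
s_5={s}: F((s | r))=True (s | r)=True s=True r=False
s_6={q,r}: F((s | r))=True (s | r)=True s=False r=True
s_7={p,q}: F((s | r))=False (s | r)=False s=False r=False
Evaluating at position 1: result = True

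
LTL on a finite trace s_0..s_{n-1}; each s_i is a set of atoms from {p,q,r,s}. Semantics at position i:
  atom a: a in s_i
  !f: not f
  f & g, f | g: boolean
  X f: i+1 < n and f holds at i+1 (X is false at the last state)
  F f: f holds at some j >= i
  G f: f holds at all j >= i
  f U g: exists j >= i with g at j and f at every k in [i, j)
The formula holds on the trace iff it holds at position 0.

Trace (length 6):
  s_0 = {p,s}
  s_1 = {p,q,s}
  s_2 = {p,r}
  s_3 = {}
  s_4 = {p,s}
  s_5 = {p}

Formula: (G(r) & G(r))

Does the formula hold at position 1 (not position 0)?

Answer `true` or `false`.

Answer: false

Derivation:
s_0={p,s}: (G(r) & G(r))=False G(r)=False r=False
s_1={p,q,s}: (G(r) & G(r))=False G(r)=False r=False
s_2={p,r}: (G(r) & G(r))=False G(r)=False r=True
s_3={}: (G(r) & G(r))=False G(r)=False r=False
s_4={p,s}: (G(r) & G(r))=False G(r)=False r=False
s_5={p}: (G(r) & G(r))=False G(r)=False r=False
Evaluating at position 1: result = False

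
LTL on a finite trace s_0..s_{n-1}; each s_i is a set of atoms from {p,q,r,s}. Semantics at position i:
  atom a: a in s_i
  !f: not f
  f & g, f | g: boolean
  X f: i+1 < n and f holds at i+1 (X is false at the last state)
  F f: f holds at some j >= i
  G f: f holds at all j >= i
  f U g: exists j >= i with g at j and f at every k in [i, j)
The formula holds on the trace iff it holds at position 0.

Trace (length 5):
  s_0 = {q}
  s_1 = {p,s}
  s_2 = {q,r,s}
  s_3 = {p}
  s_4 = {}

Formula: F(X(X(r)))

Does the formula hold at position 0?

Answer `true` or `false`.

Answer: true

Derivation:
s_0={q}: F(X(X(r)))=True X(X(r))=True X(r)=False r=False
s_1={p,s}: F(X(X(r)))=False X(X(r))=False X(r)=True r=False
s_2={q,r,s}: F(X(X(r)))=False X(X(r))=False X(r)=False r=True
s_3={p}: F(X(X(r)))=False X(X(r))=False X(r)=False r=False
s_4={}: F(X(X(r)))=False X(X(r))=False X(r)=False r=False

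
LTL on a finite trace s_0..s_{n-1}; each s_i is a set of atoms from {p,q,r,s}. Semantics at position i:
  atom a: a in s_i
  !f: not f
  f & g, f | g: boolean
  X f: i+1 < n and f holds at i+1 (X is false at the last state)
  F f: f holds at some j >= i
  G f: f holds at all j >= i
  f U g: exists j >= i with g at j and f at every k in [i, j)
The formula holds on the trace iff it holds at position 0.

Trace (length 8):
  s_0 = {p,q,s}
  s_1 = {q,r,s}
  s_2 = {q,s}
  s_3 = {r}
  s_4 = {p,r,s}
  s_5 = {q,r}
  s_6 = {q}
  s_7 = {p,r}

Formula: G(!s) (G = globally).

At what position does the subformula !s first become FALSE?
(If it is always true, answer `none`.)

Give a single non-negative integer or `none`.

Answer: 0

Derivation:
s_0={p,q,s}: !s=False s=True
s_1={q,r,s}: !s=False s=True
s_2={q,s}: !s=False s=True
s_3={r}: !s=True s=False
s_4={p,r,s}: !s=False s=True
s_5={q,r}: !s=True s=False
s_6={q}: !s=True s=False
s_7={p,r}: !s=True s=False
G(!s) holds globally = False
First violation at position 0.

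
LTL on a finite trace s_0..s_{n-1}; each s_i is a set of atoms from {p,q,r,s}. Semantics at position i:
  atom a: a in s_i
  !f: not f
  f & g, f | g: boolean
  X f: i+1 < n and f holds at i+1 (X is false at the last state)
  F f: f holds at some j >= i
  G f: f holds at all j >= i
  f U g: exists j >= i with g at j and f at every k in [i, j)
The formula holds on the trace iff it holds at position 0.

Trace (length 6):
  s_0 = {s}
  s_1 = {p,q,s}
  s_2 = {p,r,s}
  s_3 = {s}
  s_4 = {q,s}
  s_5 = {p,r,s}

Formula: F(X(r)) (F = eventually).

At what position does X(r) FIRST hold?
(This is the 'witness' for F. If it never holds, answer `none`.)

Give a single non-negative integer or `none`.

Answer: 1

Derivation:
s_0={s}: X(r)=False r=False
s_1={p,q,s}: X(r)=True r=False
s_2={p,r,s}: X(r)=False r=True
s_3={s}: X(r)=False r=False
s_4={q,s}: X(r)=True r=False
s_5={p,r,s}: X(r)=False r=True
F(X(r)) holds; first witness at position 1.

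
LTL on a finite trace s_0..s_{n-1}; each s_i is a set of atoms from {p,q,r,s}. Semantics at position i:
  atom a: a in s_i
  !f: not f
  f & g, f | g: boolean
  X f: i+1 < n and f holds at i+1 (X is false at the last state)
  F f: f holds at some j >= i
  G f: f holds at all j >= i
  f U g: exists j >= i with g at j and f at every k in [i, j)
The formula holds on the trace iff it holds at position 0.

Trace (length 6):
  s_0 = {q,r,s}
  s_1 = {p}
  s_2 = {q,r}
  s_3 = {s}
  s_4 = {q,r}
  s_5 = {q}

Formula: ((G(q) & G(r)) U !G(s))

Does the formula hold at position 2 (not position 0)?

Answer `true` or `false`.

Answer: true

Derivation:
s_0={q,r,s}: ((G(q) & G(r)) U !G(s))=True (G(q) & G(r))=False G(q)=False q=True G(r)=False r=True !G(s)=True G(s)=False s=True
s_1={p}: ((G(q) & G(r)) U !G(s))=True (G(q) & G(r))=False G(q)=False q=False G(r)=False r=False !G(s)=True G(s)=False s=False
s_2={q,r}: ((G(q) & G(r)) U !G(s))=True (G(q) & G(r))=False G(q)=False q=True G(r)=False r=True !G(s)=True G(s)=False s=False
s_3={s}: ((G(q) & G(r)) U !G(s))=True (G(q) & G(r))=False G(q)=False q=False G(r)=False r=False !G(s)=True G(s)=False s=True
s_4={q,r}: ((G(q) & G(r)) U !G(s))=True (G(q) & G(r))=False G(q)=True q=True G(r)=False r=True !G(s)=True G(s)=False s=False
s_5={q}: ((G(q) & G(r)) U !G(s))=True (G(q) & G(r))=False G(q)=True q=True G(r)=False r=False !G(s)=True G(s)=False s=False
Evaluating at position 2: result = True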